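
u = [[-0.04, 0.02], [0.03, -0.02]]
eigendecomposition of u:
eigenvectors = [[-0.77, -0.48], [0.64, -0.88]]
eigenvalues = [-0.06, -0.0]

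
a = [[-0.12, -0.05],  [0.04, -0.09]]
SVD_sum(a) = [[-0.12, -0.05], [0.01, 0.00]] + [[0.00, -0.00],[0.03, -0.09]]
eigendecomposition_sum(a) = [[-0.06+0.00j, (-0.03-0.06j)], [0.02+0.05j, (-0.05+0.04j)]] + [[(-0.06-0j), (-0.03+0.06j)], [(0.02-0.05j), -0.04-0.04j]]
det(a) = 0.01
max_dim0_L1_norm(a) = 0.16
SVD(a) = [[-1.00,0.04], [0.04,1.0]] @ diag([0.1300479848888005, 0.09842520828711673]) @ [[0.93, 0.36],[0.36, -0.93]]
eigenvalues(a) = [(-0.1+0.04j), (-0.1-0.04j)]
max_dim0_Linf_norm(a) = 0.12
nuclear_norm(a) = 0.23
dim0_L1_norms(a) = [0.16, 0.14]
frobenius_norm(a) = 0.16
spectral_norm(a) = 0.13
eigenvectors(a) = [[0.75+0.00j, 0.75-0.00j], [-0.22-0.63j, (-0.22+0.63j)]]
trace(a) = -0.21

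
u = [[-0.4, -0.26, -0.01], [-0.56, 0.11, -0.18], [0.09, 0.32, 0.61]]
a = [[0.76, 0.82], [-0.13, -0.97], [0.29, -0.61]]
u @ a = [[-0.27, -0.07], [-0.49, -0.46], [0.20, -0.61]]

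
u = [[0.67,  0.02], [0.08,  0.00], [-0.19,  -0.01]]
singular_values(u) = [0.7, 0.0]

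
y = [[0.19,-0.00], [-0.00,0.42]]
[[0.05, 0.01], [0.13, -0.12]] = y@[[0.25,0.06], [0.32,-0.28]]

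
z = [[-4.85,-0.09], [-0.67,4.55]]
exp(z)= [[0.07, -0.91],[-6.78, 95.18]]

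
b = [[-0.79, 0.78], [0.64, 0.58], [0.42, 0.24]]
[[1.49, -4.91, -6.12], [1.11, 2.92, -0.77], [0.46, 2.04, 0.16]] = b@[[0.0, 5.35, 3.08], [1.91, -0.87, -4.73]]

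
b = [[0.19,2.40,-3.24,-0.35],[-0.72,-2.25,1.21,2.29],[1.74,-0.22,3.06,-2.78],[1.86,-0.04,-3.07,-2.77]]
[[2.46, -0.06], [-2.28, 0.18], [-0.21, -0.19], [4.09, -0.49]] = b @[[0.15, -0.03], [-0.02, 0.06], [-0.70, 0.05], [-0.6, 0.10]]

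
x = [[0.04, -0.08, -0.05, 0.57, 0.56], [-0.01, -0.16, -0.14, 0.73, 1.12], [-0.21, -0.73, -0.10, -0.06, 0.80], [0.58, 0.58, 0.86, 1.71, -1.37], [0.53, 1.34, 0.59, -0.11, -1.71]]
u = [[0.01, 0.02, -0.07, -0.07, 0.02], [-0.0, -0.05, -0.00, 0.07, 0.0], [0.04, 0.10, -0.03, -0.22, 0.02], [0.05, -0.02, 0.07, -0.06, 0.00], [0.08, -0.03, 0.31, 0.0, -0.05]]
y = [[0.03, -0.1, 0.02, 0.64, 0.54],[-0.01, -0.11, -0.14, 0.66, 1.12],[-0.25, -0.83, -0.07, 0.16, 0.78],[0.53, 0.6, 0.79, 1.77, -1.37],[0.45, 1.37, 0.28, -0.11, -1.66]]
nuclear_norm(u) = 0.68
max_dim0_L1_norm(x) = 5.56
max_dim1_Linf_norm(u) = 0.31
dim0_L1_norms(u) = [0.18, 0.22, 0.48, 0.42, 0.09]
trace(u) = -0.18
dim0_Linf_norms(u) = [0.08, 0.1, 0.31, 0.22, 0.05]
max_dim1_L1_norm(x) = 5.1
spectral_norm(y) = 3.25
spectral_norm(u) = 0.35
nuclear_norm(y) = 5.99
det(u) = -0.00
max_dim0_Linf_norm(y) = 1.77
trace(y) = -0.04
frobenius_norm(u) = 0.44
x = y + u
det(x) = -0.01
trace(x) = -0.22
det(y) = 0.00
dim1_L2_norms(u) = [0.1, 0.09, 0.25, 0.11, 0.33]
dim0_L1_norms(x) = [1.37, 2.89, 1.74, 3.18, 5.56]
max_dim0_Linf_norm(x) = 1.71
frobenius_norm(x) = 3.91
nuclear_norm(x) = 6.11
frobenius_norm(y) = 3.88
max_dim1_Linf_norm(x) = 1.71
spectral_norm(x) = 3.34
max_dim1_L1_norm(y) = 5.06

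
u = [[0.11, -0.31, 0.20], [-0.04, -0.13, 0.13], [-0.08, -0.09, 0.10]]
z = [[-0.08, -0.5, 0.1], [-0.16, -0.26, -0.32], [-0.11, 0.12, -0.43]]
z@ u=[[0.0, 0.08, -0.07], [0.02, 0.11, -0.1], [0.02, 0.06, -0.05]]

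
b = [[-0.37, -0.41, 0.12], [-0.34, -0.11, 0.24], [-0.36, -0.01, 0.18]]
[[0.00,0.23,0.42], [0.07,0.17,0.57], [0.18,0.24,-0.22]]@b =[[-0.23,-0.03,0.13], [-0.29,-0.05,0.15], [-0.07,-0.10,0.04]]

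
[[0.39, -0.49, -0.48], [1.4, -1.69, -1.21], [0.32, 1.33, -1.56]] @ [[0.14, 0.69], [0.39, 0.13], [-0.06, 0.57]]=[[-0.11,  -0.07],  [-0.39,  0.06],  [0.66,  -0.50]]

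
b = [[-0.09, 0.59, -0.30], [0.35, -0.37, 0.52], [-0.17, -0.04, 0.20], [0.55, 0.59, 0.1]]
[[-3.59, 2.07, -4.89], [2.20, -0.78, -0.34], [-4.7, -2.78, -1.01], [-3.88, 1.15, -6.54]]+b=[[-3.68, 2.66, -5.19], [2.55, -1.15, 0.18], [-4.87, -2.82, -0.81], [-3.33, 1.74, -6.44]]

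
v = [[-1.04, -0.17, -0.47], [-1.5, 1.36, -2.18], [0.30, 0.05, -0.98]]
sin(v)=[[-0.91,-0.13,-0.21],[-1.22,0.92,-1.61],[0.15,0.03,-0.92]]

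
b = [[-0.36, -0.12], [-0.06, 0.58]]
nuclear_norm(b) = 0.96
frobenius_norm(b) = 0.70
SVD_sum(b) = [[-0.01, -0.13], [0.02, 0.58]] + [[-0.35,  0.01], [-0.08,  0.00]]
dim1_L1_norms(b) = [0.48, 0.64]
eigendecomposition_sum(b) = [[-0.36, -0.05],[-0.02, -0.0]] + [[0.0, -0.07],  [-0.04, 0.58]]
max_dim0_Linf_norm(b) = 0.58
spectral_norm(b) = 0.59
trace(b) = 0.22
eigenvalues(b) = [-0.37, 0.59]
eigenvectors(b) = [[-1.0, 0.13], [-0.06, -0.99]]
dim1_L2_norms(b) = [0.38, 0.58]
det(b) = -0.22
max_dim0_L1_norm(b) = 0.7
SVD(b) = [[-0.23, 0.97], [0.97, 0.23]] @ diag([0.5925569870701297, 0.3645219020503021]) @ [[0.04, 1.00],[-1.0, 0.04]]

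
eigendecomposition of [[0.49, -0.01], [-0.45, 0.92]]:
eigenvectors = [[-0.7, 0.02], [-0.71, -1.0]]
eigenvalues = [0.48, 0.93]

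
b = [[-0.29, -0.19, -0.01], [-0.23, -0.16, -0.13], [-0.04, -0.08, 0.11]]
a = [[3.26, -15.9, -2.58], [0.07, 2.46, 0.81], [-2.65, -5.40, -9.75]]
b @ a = [[-0.93, 4.20, 0.69],[-0.42, 3.97, 1.73],[-0.43, -0.15, -1.03]]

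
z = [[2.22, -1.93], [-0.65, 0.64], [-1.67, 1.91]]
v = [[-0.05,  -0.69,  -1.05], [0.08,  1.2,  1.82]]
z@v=[[-0.27, -3.85, -5.84], [0.08, 1.22, 1.85], [0.24, 3.44, 5.23]]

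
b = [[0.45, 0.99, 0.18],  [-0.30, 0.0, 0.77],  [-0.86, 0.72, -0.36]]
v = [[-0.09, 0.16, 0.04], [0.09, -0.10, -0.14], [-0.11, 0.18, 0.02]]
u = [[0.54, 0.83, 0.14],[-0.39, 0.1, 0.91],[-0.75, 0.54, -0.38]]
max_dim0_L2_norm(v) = 0.26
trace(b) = 0.09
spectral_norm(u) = 1.00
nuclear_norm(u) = 2.99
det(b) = -1.05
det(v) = 0.00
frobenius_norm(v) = 0.34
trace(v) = -0.17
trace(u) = 0.26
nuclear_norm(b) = 3.09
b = v + u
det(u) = -0.99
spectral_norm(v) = 0.33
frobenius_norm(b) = 1.81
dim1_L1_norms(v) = [0.29, 0.33, 0.31]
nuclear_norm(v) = 0.44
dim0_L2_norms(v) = [0.17, 0.26, 0.15]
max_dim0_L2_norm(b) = 1.22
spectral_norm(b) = 1.26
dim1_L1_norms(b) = [1.62, 1.07, 1.94]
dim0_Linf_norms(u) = [0.75, 0.83, 0.91]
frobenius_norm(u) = 1.73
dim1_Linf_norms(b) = [0.99, 0.77, 0.86]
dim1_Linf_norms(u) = [0.83, 0.91, 0.75]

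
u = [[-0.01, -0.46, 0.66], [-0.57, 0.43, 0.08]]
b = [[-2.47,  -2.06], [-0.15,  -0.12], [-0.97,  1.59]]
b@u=[[1.20,0.25,-1.80], [0.07,0.02,-0.11], [-0.9,1.13,-0.51]]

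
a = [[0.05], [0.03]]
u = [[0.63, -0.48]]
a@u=[[0.03, -0.02], [0.02, -0.01]]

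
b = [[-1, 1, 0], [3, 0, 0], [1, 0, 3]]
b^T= [[-1, 3, 1], [1, 0, 0], [0, 0, 3]]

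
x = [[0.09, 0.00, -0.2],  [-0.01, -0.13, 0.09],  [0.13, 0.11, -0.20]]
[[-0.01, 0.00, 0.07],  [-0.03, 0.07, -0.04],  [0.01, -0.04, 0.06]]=x@[[-0.12, 0.19, -0.38], [0.28, -0.48, -0.00], [0.02, 0.07, -0.54]]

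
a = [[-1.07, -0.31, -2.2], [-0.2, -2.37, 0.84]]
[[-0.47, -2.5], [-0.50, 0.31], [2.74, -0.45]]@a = [[1.0,6.07,-1.07], [0.47,-0.58,1.36], [-2.84,0.22,-6.41]]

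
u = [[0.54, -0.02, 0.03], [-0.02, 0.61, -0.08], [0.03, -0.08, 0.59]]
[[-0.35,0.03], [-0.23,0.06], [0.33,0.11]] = u @ [[-0.69,0.04],[-0.32,0.13],[0.55,0.21]]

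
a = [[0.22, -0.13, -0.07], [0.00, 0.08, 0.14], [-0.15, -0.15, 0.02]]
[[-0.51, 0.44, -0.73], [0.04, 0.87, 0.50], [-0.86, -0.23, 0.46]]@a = [[-0.0,0.21,0.08],[-0.07,-0.01,0.13],[-0.26,0.02,0.04]]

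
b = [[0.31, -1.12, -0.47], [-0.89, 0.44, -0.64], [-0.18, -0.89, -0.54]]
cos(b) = [[0.5, 0.17, -0.35], [0.23, 0.26, -0.21], [-0.35, -0.13, 0.59]]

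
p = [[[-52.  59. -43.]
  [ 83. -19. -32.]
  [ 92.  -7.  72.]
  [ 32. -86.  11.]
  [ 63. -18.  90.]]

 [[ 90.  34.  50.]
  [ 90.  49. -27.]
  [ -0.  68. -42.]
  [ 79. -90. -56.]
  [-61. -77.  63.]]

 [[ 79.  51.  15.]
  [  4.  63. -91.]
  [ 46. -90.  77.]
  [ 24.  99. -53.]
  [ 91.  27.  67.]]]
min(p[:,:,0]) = -61.0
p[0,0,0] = -52.0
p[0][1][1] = -19.0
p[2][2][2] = 77.0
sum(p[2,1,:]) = -24.0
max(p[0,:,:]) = 92.0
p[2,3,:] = [24.0, 99.0, -53.0]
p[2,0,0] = 79.0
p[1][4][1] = -77.0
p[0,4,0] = 63.0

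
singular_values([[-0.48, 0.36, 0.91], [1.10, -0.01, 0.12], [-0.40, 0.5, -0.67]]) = [1.31, 1.14, 0.52]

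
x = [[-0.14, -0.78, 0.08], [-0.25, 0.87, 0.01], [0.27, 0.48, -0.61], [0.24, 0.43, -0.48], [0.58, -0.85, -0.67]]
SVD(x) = [[0.45, -0.24, -0.83], [-0.56, 0.03, -0.48], [-0.21, 0.61, -0.28], [-0.20, 0.5, -0.07], [0.63, 0.56, 0.04]] @ diag([1.6077657528392872, 1.2186620870854374, 0.19987996772484465]) @ [[0.21, -0.97, -0.1], [0.52, 0.2, -0.83], [0.83, 0.12, 0.55]]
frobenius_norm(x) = 2.03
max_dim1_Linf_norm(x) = 0.87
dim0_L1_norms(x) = [1.48, 3.41, 1.85]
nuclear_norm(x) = 3.03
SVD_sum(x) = [[0.15, -0.70, -0.08], [-0.19, 0.87, 0.09], [-0.07, 0.34, 0.04], [-0.07, 0.31, 0.03], [0.21, -0.99, -0.11]] + [[-0.16, -0.06, 0.25], [0.02, 0.01, -0.03], [0.39, 0.15, -0.62], [0.32, 0.12, -0.50], [0.36, 0.14, -0.57]] + [[-0.14, -0.02, -0.09], [-0.08, -0.01, -0.05], [-0.05, -0.01, -0.03], [-0.01, -0.00, -0.01], [0.01, 0.00, 0.0]]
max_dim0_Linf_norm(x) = 0.87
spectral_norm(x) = 1.61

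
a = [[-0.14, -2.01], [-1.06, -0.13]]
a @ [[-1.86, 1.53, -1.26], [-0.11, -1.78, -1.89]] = [[0.48, 3.36, 3.98], [1.99, -1.39, 1.58]]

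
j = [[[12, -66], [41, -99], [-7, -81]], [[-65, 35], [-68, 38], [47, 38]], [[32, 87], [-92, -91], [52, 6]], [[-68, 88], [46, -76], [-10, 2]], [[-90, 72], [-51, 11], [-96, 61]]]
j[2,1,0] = -92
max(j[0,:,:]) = 41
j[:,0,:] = [[12, -66], [-65, 35], [32, 87], [-68, 88], [-90, 72]]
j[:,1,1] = [-99, 38, -91, -76, 11]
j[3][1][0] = 46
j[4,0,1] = 72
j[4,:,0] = [-90, -51, -96]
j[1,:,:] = [[-65, 35], [-68, 38], [47, 38]]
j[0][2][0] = -7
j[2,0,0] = 32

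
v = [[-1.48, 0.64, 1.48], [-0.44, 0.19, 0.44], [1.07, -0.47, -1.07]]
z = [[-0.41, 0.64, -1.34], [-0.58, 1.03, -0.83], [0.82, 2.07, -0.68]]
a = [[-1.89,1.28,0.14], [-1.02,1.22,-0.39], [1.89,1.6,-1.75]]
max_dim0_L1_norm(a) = 4.8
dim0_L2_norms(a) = [2.86, 2.38, 1.8]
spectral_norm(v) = 2.78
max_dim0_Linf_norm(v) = 1.48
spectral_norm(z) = 2.79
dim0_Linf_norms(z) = [0.82, 2.07, 1.34]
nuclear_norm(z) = 4.60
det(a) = -0.92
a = v + z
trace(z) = -0.06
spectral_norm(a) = 3.15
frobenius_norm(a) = 4.14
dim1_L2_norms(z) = [1.54, 1.44, 2.33]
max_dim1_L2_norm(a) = 3.03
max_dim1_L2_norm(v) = 2.19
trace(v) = -2.36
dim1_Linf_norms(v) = [1.48, 0.44, 1.07]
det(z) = 1.64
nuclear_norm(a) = 5.94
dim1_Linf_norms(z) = [1.34, 1.03, 2.07]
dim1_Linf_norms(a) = [1.89, 1.22, 1.89]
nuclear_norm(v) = 2.79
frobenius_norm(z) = 3.14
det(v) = 0.00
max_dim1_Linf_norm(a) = 1.89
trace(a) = -2.42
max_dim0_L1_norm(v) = 2.99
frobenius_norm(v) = 2.78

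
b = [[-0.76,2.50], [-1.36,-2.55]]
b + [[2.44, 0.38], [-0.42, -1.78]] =[[1.68,2.88],[-1.78,-4.33]]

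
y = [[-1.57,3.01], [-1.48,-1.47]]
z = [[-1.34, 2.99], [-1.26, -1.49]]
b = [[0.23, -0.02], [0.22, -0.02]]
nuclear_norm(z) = 5.11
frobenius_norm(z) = 3.81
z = b + y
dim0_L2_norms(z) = [1.84, 3.34]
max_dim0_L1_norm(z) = 4.48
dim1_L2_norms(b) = [0.23, 0.22]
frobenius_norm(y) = 3.98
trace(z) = -2.83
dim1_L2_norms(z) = [3.28, 1.95]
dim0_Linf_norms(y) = [1.57, 3.01]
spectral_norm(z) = 3.42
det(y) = 6.76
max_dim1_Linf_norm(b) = 0.23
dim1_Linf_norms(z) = [2.99, 1.49]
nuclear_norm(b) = 0.32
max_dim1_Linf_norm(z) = 2.99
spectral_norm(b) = 0.32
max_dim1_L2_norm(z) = 3.28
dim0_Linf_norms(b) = [0.23, 0.02]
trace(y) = -3.04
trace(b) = 0.21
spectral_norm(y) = 3.48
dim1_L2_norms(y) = [3.39, 2.09]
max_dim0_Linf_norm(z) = 2.99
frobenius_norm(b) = 0.32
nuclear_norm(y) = 5.42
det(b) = -0.00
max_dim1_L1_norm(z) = 4.33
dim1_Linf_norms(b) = [0.23, 0.22]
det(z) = 5.76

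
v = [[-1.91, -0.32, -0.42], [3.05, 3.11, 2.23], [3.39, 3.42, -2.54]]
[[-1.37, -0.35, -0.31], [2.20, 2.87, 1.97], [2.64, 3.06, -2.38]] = v @ [[0.72, 0.03, -0.04], [0.03, 0.88, 0.02], [-0.04, 0.02, 0.91]]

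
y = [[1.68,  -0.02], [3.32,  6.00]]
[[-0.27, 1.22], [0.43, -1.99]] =y@ [[-0.16, 0.72], [0.16, -0.73]]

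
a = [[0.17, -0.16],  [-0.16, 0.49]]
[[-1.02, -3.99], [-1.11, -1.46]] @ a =[[0.46, -1.79], [0.04, -0.54]]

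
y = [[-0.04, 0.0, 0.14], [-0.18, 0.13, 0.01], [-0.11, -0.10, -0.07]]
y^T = [[-0.04, -0.18, -0.11],[0.00, 0.13, -0.10],[0.14, 0.01, -0.07]]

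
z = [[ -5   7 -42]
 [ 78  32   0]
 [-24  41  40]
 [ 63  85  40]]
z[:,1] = [7, 32, 41, 85]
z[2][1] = 41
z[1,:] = [78, 32, 0]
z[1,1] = 32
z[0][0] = -5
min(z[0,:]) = -42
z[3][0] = 63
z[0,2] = -42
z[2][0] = -24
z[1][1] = 32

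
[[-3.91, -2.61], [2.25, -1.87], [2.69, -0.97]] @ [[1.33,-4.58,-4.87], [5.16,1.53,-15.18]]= [[-18.67, 13.91, 58.66], [-6.66, -13.17, 17.43], [-1.43, -13.8, 1.62]]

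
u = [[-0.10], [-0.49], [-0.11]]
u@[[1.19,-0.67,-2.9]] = [[-0.12,0.07,0.29], [-0.58,0.33,1.42], [-0.13,0.07,0.32]]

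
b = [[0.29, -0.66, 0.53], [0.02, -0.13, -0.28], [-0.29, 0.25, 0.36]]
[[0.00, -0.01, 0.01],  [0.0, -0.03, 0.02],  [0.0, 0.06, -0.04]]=b@[[-0.00, -0.1, 0.07],  [0.00, 0.03, -0.02],  [0.00, 0.07, -0.05]]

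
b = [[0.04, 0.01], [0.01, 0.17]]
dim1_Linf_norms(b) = [0.04, 0.17]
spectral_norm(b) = 0.17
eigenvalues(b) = [0.04, 0.17]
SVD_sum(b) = [[0.0, 0.01], [0.01, 0.17]] + [[0.04,-0.00], [-0.00,0.00]]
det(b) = 0.01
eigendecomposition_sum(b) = [[0.04,-0.0], [-0.00,0.00]] + [[0.0, 0.01], [0.01, 0.17]]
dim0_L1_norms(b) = [0.05, 0.18]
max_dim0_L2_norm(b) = 0.17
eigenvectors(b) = [[-1.00, -0.08], [0.08, -1.0]]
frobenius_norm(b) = 0.18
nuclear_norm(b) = 0.21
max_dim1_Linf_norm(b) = 0.17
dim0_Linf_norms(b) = [0.04, 0.17]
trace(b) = 0.21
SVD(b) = [[0.08, 1.00],[1.0, -0.08]] @ diag([0.17076473218982954, 0.03923526781017048]) @ [[0.08, 1.0], [1.0, -0.08]]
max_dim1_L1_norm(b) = 0.18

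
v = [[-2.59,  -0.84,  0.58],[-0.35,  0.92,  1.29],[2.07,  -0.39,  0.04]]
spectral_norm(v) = 3.40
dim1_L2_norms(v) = [2.78, 1.62, 2.11]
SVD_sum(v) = [[-2.66, -0.25, 0.5],[-0.49, -0.05, 0.09],[1.94, 0.18, -0.37]] + [[-0.02, -0.25, -0.25], [0.11, 1.08, 1.09], [-0.01, -0.07, -0.07]] + [[0.09, -0.34, 0.33],[0.03, -0.11, 0.11],[0.14, -0.50, 0.48]]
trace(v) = -1.63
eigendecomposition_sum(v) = [[(-2.64-0j), -0.48+0.00j, 0.67-0.00j], [-0.73-0.00j, (-0.13+0j), 0.19-0.00j], [(1.61+0j), 0.29-0.00j, -0.41+0.00j]] + [[(0.02+0.11j), (-0.18+0.03j), -0.04+0.20j], [(0.19-0.34j), 0.53+0.32j, (0.55-0.41j)], [0.23+0.21j, -0.34+0.35j, 0.22+0.50j]] + [[(0.02-0.11j),(-0.18-0.03j),-0.04-0.20j],[0.19+0.34j,0.53-0.32j,(0.55+0.41j)],[(0.23-0.21j),-0.34-0.35j,(0.22-0.5j)]]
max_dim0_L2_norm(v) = 3.33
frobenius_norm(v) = 3.85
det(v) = -4.68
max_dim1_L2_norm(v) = 2.78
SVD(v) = [[-0.80, 0.23, 0.56],[-0.15, -0.97, 0.18],[0.58, 0.07, 0.81]] @ diag([3.400929965457465, 1.5804105905115853, 0.8704468596372213]) @ [[0.98, 0.09, -0.18], [-0.07, -0.70, -0.71], [0.19, -0.71, 0.68]]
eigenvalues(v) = [(-3.18+0j), (0.77+0.94j), (0.77-0.94j)]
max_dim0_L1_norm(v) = 5.01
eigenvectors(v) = [[0.83+0.00j, (-0.17+0.15j), (-0.17-0.15j)], [(0.23+0j), (0.76+0j), (0.76-0j)], [-0.51+0.00j, (-0.13+0.59j), (-0.13-0.59j)]]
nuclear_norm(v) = 5.85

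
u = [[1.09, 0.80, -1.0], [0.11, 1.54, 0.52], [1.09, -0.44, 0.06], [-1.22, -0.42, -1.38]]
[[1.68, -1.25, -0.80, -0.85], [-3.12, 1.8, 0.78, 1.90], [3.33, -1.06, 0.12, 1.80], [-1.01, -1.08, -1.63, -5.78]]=u@ [[2.31, -0.70, 0.11, 1.58], [-1.95, 0.83, 0.15, 0.2], [-0.72, 1.15, 1.04, 2.73]]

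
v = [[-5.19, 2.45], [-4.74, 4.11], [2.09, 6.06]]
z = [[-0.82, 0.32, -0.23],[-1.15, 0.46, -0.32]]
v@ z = [[1.44, -0.53, 0.41], [-0.84, 0.37, -0.23], [-8.68, 3.46, -2.42]]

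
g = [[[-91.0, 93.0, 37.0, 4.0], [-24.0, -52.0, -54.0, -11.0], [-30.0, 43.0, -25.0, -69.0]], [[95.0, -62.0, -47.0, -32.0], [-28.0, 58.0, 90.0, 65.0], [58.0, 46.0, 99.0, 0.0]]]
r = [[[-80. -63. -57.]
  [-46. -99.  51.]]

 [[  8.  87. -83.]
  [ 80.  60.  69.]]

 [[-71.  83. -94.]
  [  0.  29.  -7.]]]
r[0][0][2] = -57.0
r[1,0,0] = 8.0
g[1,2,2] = 99.0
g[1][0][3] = -32.0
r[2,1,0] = 0.0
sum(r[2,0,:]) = -82.0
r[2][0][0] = -71.0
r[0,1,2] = 51.0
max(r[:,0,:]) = 87.0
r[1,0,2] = -83.0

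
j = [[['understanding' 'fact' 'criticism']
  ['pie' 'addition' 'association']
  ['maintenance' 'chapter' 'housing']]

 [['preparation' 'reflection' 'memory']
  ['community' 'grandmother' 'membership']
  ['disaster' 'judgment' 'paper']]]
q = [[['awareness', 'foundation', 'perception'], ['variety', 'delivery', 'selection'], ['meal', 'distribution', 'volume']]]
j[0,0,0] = 'understanding'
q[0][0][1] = 'foundation'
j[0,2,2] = 'housing'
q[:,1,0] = ['variety']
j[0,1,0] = 'pie'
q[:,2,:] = [['meal', 'distribution', 'volume']]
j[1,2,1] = 'judgment'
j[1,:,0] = ['preparation', 'community', 'disaster']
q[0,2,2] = 'volume'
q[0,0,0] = 'awareness'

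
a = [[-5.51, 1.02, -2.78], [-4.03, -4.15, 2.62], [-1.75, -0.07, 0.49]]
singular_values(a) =[7.3, 5.39, 0.69]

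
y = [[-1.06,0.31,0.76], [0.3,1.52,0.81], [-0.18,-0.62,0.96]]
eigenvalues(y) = [(-1.06+0j), (1.24+0.69j), (1.24-0.69j)]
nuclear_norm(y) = 4.11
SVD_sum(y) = [[-0.1,0.65,0.50], [-0.20,1.30,1.0], [-0.01,0.09,0.07]] + [[-0.57, -0.50, 0.53], [0.33, 0.29, -0.31], [-0.62, -0.53, 0.57]] + [[-0.39,  0.15,  -0.28], [0.16,  -0.06,  0.12], [0.45,  -0.18,  0.32]]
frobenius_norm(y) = 2.49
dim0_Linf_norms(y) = [1.06, 1.52, 0.96]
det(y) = -2.15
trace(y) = 1.42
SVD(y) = [[-0.45,0.63,-0.63], [-0.89,-0.37,0.27], [-0.06,0.68,0.73]] @ diag([1.8514301893347935, 1.4609423383181297, 0.7937592444370571]) @ [[0.12, -0.79, -0.61],[-0.62, -0.54, 0.57],[0.78, -0.31, 0.55]]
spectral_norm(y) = 1.85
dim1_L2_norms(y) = [1.34, 1.75, 1.16]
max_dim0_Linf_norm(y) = 1.52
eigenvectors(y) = [[(0.99+0j), -0.06-0.17j, (-0.06+0.17j)], [(-0.13+0j), -0.75+0.00j, -0.75-0.00j], [0.05+0.00j, 0.28-0.57j, (0.28+0.57j)]]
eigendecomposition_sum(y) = [[-1.05-0.00j,0.20-0.00j,(0.31+0j)], [(0.14+0j),(-0.03+0j),-0.04-0.00j], [-0.05-0.00j,0.01-0.00j,0.02+0.00j]] + [[(-0+0.02j), 0.05+0.18j, 0.22+0.03j], [(0.08+0.04j), (0.77+0.03j), (0.43-0.82j)], [(-0.06+0.05j), -0.31+0.58j, 0.47+0.63j]] + [[(-0-0.02j),0.05-0.18j,(0.22-0.03j)], [(0.08-0.04j),0.77-0.03j,(0.43+0.82j)], [(-0.06-0.05j),-0.31-0.58j,0.47-0.63j]]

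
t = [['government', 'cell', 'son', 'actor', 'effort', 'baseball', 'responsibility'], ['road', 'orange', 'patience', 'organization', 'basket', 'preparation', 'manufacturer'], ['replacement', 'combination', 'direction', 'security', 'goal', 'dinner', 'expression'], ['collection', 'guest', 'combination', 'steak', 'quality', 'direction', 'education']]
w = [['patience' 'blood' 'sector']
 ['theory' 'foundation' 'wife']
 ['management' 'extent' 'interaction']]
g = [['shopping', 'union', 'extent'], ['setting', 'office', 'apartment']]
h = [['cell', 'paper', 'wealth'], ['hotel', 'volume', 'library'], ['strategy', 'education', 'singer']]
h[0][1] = 'paper'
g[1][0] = 'setting'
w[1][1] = 'foundation'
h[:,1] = ['paper', 'volume', 'education']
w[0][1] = 'blood'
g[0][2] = 'extent'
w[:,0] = ['patience', 'theory', 'management']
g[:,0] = ['shopping', 'setting']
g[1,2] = 'apartment'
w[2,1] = 'extent'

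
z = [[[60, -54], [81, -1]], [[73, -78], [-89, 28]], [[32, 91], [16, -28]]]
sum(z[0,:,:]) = 86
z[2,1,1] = -28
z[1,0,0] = 73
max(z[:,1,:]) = 81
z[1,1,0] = -89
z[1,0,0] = 73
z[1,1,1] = 28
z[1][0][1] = -78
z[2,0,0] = 32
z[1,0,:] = [73, -78]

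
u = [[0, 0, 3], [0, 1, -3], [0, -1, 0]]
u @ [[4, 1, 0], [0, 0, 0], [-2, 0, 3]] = [[-6, 0, 9], [6, 0, -9], [0, 0, 0]]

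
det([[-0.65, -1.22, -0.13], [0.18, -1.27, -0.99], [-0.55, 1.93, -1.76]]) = -3.700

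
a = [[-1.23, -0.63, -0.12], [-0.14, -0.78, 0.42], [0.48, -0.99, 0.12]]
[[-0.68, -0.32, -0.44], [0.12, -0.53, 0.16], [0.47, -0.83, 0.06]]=a@ [[0.61, -0.15, 0.22], [-0.15, 0.78, 0.13], [0.22, 0.13, 0.69]]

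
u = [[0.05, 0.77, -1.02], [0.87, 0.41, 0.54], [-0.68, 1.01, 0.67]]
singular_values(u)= [1.41, 1.31, 1.05]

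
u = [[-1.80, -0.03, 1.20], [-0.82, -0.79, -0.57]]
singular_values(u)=[2.21, 1.19]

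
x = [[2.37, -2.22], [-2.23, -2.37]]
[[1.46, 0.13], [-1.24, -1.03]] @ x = [[3.17,  -3.55], [-0.64,  5.19]]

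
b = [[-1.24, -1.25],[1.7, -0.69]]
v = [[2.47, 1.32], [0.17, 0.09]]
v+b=[[1.23, 0.07], [1.87, -0.60]]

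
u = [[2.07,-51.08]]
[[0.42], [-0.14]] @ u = [[0.87, -21.45], [-0.29, 7.15]]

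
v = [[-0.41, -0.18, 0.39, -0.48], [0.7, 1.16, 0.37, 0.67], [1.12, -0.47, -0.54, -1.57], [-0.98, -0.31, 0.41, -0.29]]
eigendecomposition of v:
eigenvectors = [[(0.46-0.02j), 0.46+0.02j, -0.09+0.00j, (-0.37+0j)], [-0.40-0.18j, (-0.4+0.18j), 0.96+0.00j, 0.71+0.00j], [0.26+0.43j, 0.26-0.43j, (-0.14+0j), -0.58+0.00j], [(0.58+0j), (0.58-0j), (-0.23+0j), (-0.15+0j)]]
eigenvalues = [(-0.66+0.43j), (-0.66-0.43j), (0.88+0j), (0.35+0j)]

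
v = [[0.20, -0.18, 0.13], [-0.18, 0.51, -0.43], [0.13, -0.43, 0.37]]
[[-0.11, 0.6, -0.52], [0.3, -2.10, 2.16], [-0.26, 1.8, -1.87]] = v @ [[-0.29, -0.61, 1.47], [-0.98, -2.10, 3.11], [-1.73, 2.64, -1.96]]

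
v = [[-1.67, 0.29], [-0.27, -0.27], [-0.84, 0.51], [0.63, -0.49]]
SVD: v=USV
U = [[-0.81, -0.41], [-0.09, -0.62], [-0.46, 0.43], [0.36, -0.51]]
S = [2.08, 0.55]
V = [[0.95, -0.3], [0.3, 0.95]]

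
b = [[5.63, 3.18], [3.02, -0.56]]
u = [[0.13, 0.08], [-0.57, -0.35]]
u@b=[[0.97, 0.37], [-4.27, -1.62]]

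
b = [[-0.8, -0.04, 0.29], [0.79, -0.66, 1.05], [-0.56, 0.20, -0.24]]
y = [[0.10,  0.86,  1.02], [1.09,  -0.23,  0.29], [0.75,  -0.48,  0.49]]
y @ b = [[0.03, -0.37, 0.69], [-1.22, 0.17, 0.0], [-1.25, 0.38, -0.4]]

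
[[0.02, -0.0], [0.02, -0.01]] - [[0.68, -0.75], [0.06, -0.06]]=[[-0.66, 0.75], [-0.04, 0.05]]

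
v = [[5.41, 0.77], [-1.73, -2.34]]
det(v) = -11.33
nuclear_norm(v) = 7.81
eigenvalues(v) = [5.23, -2.16]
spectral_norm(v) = 5.88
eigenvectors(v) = [[0.97,  -0.10], [-0.22,  0.99]]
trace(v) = 3.07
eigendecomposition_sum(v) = [[5.36, 0.54], [-1.22, -0.12]] + [[0.05,  0.23], [-0.51,  -2.22]]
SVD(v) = [[-0.92, 0.39], [0.39, 0.92]] @ diag([5.884192833198899, 1.9250388831737173]) @ [[-0.96, -0.28], [0.28, -0.96]]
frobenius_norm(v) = 6.19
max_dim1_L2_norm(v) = 5.46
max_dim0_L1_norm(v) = 7.14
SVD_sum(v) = [[5.2, 1.50],  [-2.22, -0.64]] + [[0.21, -0.73], [0.49, -1.70]]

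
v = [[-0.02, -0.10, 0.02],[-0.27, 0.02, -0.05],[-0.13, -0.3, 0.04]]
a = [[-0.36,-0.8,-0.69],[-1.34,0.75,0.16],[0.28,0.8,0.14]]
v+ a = [[-0.38, -0.9, -0.67], [-1.61, 0.77, 0.11], [0.15, 0.50, 0.18]]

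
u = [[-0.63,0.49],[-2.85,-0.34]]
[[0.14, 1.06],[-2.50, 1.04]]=u @ [[0.73,-0.54], [1.22,1.47]]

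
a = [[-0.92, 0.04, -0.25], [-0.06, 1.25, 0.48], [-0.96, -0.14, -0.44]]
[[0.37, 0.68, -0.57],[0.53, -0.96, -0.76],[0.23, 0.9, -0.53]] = a@[[-0.61, -0.65, 0.46],[0.09, -0.64, -0.76],[0.79, -0.42, 0.45]]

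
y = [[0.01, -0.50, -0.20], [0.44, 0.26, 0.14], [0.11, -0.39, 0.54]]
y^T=[[0.01, 0.44, 0.11], [-0.50, 0.26, -0.39], [-0.20, 0.14, 0.54]]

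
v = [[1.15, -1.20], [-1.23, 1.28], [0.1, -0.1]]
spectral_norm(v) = 2.44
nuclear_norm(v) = 2.44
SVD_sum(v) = [[1.15, -1.20], [-1.23, 1.28], [0.1, -0.1]] + [[-0.0, -0.00], [-0.00, -0.00], [0.00, 0.00]]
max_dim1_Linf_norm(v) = 1.28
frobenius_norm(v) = 2.44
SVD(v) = [[-0.68, -0.39], [0.73, -0.30], [-0.06, 0.87]] @ diag([2.4359369608547885, 0.003335077440503719]) @ [[-0.69, 0.72], [0.72, 0.69]]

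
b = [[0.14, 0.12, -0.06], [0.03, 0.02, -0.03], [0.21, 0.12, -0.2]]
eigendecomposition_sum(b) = [[0.02, 0.01, -0.03], [0.02, 0.01, -0.03], [0.12, 0.04, -0.17]] + [[0.12, 0.12, -0.04], [0.01, 0.01, -0.00], [0.09, 0.08, -0.03]] + [[-0.00, -0.0, 0.0],  [0.00, 0.00, -0.00],  [-0.00, -0.0, 0.00]]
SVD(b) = [[-0.51, 0.86, 0.01], [-0.13, -0.06, -0.99], [-0.85, -0.50, 0.14]] @ diag([0.36578041051219295, 0.06707817876335266, 0.00228237142536085]) @ [[-0.69, -0.45, 0.56], [0.2, 0.63, 0.75], [0.69, -0.63, 0.34]]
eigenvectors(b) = [[0.14, 0.81, 0.7], [0.15, 0.08, -0.62], [0.98, 0.58, 0.36]]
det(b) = -0.00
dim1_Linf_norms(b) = [0.14, 0.03, 0.21]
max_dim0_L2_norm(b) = 0.25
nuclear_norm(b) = 0.44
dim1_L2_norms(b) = [0.19, 0.05, 0.31]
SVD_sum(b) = [[0.13, 0.08, -0.1], [0.03, 0.02, -0.03], [0.22, 0.14, -0.17]] + [[0.01, 0.04, 0.04], [-0.00, -0.0, -0.00], [-0.01, -0.02, -0.03]] + [[0.00, -0.00, 0.0], [-0.0, 0.00, -0.00], [0.0, -0.0, 0.0]]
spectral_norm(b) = 0.37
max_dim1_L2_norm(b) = 0.31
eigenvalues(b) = [-0.15, 0.11, 0.0]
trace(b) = -0.04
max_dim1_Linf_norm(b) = 0.21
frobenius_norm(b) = 0.37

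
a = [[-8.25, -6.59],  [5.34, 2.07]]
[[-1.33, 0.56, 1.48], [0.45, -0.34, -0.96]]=a@[[0.01, -0.06, -0.18],[0.19, -0.01, 0.00]]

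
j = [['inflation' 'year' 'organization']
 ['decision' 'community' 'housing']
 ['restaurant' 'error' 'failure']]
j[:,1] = ['year', 'community', 'error']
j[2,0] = 'restaurant'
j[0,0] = 'inflation'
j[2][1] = 'error'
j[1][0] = 'decision'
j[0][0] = 'inflation'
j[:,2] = ['organization', 'housing', 'failure']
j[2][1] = 'error'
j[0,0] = 'inflation'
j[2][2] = 'failure'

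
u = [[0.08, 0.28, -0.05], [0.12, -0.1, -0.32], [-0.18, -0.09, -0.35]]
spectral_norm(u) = 0.50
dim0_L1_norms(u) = [0.38, 0.47, 0.72]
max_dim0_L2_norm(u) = 0.48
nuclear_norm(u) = 1.00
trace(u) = -0.37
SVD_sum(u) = [[0.01, 0.02, 0.05], [-0.05, -0.10, -0.29], [-0.05, -0.13, -0.36]] + [[0.12, 0.24, -0.1],[0.03, 0.07, -0.03],[-0.01, -0.02, 0.01]] + [[-0.05, 0.02, -0.00],[0.13, -0.06, 0.0],[-0.11, 0.06, -0.00]]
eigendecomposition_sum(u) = [[(0.16+0j),0.14+0.00j,-0.08-0.00j], [0.10+0.00j,0.09+0.00j,-0.05-0.00j], [(-0.06+0j),-0.05-0.00j,(0.03+0j)]] + [[-0.04+0.20j, (0.07-0.07j), (0.02+0.42j)], [(0.01-0.33j), -0.09+0.13j, (-0.13-0.65j)], [-0.06-0.15j, -0.02+0.08j, (-0.19-0.28j)]] + [[(-0.04-0.2j), (0.07+0.07j), 0.02-0.42j], [0.01+0.33j, (-0.09-0.13j), -0.13+0.65j], [-0.06+0.15j, -0.02-0.08j, (-0.19+0.28j)]]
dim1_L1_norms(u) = [0.41, 0.54, 0.62]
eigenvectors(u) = [[0.80+0.00j, 0.48+0.08j, 0.48-0.08j],[0.51+0.00j, (-0.78+0j), -0.78-0.00j],[-0.30+0.00j, (-0.36+0.15j), (-0.36-0.15j)]]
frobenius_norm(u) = 0.61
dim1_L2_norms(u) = [0.3, 0.36, 0.4]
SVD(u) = [[-0.11, -0.96, 0.26],[0.63, -0.27, -0.73],[0.77, 0.08, 0.64]] @ diag([0.49807097225874203, 0.2975242673524685, 0.2012575885019204]) @ [[-0.14, -0.33, -0.93], [-0.42, -0.83, 0.36], [-0.90, 0.44, -0.02]]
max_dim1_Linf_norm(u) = 0.35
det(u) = 0.03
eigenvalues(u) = [(0.28+0j), (-0.32+0.05j), (-0.32-0.05j)]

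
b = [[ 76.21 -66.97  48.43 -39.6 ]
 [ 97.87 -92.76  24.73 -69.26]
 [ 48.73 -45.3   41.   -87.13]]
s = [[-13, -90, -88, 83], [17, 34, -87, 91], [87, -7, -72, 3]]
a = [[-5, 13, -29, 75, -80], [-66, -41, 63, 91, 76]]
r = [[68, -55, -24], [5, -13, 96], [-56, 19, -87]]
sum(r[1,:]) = 88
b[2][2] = 41.0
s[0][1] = -90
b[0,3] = -39.6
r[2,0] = -56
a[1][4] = 76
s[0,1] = -90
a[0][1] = 13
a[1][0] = -66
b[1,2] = 24.73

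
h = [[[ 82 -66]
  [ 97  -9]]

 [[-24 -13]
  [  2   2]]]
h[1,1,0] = 2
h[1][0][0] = -24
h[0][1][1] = -9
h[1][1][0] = 2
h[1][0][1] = -13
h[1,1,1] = 2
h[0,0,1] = -66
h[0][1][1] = -9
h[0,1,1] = -9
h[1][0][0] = -24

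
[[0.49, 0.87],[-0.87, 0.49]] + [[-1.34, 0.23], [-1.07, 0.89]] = [[-0.85,1.10], [-1.94,1.38]]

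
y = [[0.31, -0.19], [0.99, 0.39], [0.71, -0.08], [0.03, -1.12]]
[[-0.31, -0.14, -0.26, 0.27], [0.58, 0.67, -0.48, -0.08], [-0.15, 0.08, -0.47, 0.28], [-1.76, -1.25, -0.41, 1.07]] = y @[[-0.03, 0.24, -0.62, 0.29], [1.57, 1.12, 0.35, -0.95]]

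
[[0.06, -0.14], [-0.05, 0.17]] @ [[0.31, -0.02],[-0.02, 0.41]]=[[0.02, -0.06], [-0.02, 0.07]]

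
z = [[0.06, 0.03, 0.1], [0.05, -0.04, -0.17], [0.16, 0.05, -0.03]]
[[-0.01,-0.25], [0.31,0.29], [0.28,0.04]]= z@[[2.07,  -1.08], [-1.56,  2.73], [-0.86,  -2.67]]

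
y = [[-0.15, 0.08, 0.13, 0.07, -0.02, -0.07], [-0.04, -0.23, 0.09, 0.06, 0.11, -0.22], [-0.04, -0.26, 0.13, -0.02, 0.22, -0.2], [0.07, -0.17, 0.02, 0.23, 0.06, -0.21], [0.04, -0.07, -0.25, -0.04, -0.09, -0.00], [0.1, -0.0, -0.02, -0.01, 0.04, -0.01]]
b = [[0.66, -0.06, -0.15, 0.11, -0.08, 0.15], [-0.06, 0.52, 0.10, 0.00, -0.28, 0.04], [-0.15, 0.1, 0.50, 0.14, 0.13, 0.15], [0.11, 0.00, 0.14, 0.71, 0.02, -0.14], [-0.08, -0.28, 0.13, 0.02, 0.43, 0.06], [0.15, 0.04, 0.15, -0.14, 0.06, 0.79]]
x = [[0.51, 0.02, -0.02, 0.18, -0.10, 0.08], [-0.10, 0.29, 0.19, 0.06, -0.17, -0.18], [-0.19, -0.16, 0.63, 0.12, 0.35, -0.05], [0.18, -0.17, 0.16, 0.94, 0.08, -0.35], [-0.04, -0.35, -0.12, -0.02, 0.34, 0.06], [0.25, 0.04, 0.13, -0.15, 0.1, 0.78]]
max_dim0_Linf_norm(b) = 0.79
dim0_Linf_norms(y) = [0.15, 0.26, 0.25, 0.23, 0.22, 0.22]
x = y + b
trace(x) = 3.49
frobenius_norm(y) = 0.76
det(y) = -0.00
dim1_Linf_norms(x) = [0.51, 0.29, 0.63, 0.94, 0.35, 0.78]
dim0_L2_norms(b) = [0.71, 0.6, 0.58, 0.75, 0.54, 0.83]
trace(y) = -0.12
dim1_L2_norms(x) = [0.56, 0.44, 0.77, 1.05, 0.51, 0.85]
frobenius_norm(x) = 1.78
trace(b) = 3.61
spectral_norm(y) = 0.62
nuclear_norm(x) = 3.73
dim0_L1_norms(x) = [1.27, 1.03, 1.25, 1.47, 1.14, 1.5]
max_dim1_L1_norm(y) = 0.87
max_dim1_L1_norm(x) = 1.88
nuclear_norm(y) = 1.43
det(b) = 0.01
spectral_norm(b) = 0.92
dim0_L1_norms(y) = [0.44, 0.81, 0.64, 0.43, 0.54, 0.71]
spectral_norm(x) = 1.18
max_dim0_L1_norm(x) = 1.5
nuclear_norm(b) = 3.61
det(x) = 0.01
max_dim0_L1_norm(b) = 1.33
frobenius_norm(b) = 1.66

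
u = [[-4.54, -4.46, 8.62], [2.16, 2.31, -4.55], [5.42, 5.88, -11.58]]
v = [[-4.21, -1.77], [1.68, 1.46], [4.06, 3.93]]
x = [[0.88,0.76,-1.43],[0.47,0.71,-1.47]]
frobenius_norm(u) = 18.54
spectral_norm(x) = 2.49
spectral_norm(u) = 18.53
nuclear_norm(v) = 8.81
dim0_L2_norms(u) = [7.39, 7.73, 15.14]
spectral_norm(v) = 7.48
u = v @ x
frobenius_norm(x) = 2.51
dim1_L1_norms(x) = [3.07, 2.65]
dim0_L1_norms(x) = [1.35, 1.47, 2.9]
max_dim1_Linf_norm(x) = 1.47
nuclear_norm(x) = 2.77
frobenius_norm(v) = 7.60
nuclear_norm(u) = 18.91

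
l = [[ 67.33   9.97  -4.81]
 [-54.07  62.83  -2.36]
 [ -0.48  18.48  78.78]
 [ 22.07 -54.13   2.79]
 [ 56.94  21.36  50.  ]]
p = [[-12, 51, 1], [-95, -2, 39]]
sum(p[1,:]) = -58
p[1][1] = -2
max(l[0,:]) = 67.33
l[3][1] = -54.13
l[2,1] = 18.48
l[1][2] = -2.36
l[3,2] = 2.79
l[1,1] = 62.83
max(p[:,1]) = 51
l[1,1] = 62.83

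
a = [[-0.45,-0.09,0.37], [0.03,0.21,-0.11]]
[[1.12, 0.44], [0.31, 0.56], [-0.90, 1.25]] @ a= [[-0.49, -0.01, 0.37],[-0.12, 0.09, 0.05],[0.44, 0.34, -0.47]]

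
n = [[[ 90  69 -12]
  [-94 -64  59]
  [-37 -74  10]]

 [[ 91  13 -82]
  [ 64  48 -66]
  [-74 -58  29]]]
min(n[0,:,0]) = -94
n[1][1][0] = 64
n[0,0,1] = 69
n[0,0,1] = 69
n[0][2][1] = -74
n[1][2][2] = 29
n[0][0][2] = -12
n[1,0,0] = 91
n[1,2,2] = 29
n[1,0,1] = 13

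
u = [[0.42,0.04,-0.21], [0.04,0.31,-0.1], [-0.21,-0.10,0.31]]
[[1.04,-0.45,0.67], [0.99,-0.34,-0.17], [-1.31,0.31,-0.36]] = u@ [[0.74, -0.98, 1.44], [2.13, -0.98, -0.89], [-3.05, 0.02, -0.46]]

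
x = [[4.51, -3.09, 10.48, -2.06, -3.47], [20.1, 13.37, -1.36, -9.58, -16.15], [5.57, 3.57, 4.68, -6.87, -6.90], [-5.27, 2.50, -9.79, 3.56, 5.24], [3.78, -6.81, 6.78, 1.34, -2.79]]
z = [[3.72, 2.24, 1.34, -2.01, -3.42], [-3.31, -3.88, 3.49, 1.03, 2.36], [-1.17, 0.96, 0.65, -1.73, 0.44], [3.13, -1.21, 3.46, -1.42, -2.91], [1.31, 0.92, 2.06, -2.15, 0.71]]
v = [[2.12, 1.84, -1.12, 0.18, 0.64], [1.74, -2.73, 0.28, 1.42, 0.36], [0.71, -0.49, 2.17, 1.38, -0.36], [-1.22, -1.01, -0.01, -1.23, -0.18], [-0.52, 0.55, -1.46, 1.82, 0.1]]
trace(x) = 23.33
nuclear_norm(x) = 60.23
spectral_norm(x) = 33.79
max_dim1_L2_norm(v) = 3.56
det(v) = -0.21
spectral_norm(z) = 8.91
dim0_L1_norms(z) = [12.64, 9.21, 11.0, 8.34, 9.84]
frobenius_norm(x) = 39.24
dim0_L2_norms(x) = [22.3, 15.93, 16.6, 12.56, 18.86]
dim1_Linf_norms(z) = [3.72, 3.88, 1.73, 3.46, 2.15]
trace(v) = 0.43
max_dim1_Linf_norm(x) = 20.1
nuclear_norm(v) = 12.20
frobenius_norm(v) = 6.31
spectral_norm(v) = 4.06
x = v @ z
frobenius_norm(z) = 11.52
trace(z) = -0.22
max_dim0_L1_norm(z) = 12.64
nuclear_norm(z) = 20.49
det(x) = -15.83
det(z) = 138.29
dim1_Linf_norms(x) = [10.48, 20.1, 6.9, 9.79, 6.81]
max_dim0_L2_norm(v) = 3.52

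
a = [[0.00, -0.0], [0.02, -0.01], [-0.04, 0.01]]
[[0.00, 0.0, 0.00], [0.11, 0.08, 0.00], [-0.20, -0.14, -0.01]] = a @ [[4.33, 2.94, 0.42], [-2.46, -2.53, 0.42]]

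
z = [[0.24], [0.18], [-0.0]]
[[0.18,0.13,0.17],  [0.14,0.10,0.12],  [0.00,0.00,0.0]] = z @ [[0.75, 0.55, 0.69]]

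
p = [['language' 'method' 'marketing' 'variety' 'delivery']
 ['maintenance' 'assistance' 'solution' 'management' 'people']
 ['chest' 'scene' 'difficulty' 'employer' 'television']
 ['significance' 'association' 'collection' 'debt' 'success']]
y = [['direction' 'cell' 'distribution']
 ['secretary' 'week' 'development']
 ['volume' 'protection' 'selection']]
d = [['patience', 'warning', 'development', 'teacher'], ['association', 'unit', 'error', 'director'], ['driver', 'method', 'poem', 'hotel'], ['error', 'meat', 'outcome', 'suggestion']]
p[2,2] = 'difficulty'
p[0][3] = 'variety'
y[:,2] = ['distribution', 'development', 'selection']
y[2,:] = ['volume', 'protection', 'selection']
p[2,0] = 'chest'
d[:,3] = ['teacher', 'director', 'hotel', 'suggestion']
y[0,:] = ['direction', 'cell', 'distribution']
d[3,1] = 'meat'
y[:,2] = ['distribution', 'development', 'selection']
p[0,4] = 'delivery'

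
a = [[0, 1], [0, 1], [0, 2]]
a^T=[[0, 0, 0], [1, 1, 2]]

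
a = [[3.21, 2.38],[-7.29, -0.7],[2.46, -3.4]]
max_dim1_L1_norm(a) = 7.99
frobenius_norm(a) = 9.34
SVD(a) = [[-0.41, -0.50], [0.88, 0.02], [-0.26, 0.86]] @ diag([8.358674929936354, 4.164943386848551]) @ [[-1.0, -0.08], [0.08, -1.00]]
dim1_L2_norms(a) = [4.0, 7.32, 4.2]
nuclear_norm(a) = 12.52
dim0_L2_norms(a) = [8.34, 4.21]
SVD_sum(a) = [[3.39, 0.28], [-7.3, -0.61], [2.16, 0.18]] + [[-0.18, 2.1], [0.01, -0.09], [0.3, -3.58]]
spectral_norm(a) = 8.36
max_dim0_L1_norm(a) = 12.96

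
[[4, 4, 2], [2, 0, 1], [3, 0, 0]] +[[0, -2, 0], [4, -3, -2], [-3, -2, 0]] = [[4, 2, 2], [6, -3, -1], [0, -2, 0]]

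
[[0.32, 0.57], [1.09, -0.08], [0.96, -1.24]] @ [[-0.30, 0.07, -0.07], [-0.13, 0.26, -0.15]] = [[-0.17, 0.17, -0.11], [-0.32, 0.06, -0.06], [-0.13, -0.26, 0.12]]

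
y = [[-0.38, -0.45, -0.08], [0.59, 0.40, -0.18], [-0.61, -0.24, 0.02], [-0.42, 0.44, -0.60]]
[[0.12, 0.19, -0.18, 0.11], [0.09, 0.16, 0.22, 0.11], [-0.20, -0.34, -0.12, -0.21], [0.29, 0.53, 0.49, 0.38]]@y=[[0.13,  0.11,  -0.11], [-0.12,  0.02,  -0.10], [0.04,  -0.11,  0.2], [-0.26,  0.13,  -0.34]]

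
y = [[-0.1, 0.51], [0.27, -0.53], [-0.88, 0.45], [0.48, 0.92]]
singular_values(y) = [1.28, 1.02]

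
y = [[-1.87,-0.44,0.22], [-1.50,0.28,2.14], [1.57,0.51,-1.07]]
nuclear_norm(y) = 5.24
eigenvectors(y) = [[-0.46, -0.38, -0.15],[-0.65, 0.72, 0.98],[0.61, -0.59, 0.14]]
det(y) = 1.56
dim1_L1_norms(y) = [2.53, 3.92, 3.15]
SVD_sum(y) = [[-1.28, -0.13, 1.01],[-1.94, -0.20, 1.52],[1.51, 0.16, -1.19]] + [[-0.54,-0.45,-0.74],  [0.47,0.39,0.65],  [0.14,0.12,0.20]] + [[-0.05, 0.14, -0.05], [-0.03, 0.09, -0.03], [-0.09, 0.23, -0.08]]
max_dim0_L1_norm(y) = 4.94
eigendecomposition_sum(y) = [[-1.54, -0.32, 0.60], [-2.19, -0.45, 0.85], [2.06, 0.43, -0.79]] + [[-0.32, -0.01, -0.25], [0.61, 0.02, 0.48], [-0.50, -0.02, -0.39]] + [[-0.01, -0.11, -0.12], [0.08, 0.71, 0.82], [0.01, 0.10, 0.12]]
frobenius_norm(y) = 3.81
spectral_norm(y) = 3.54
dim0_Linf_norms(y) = [1.87, 0.51, 2.14]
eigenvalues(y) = [-2.79, -0.69, 0.82]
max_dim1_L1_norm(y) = 3.92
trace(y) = -2.66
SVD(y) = [[-0.46, 0.74, 0.49], [-0.7, -0.64, 0.31], [0.55, -0.2, 0.81]] @ diag([3.537048898031553, 1.3796213757883946, 0.32051513599441134]) @ [[0.78, 0.08, -0.62],[-0.53, -0.44, -0.73],[-0.33, 0.89, -0.30]]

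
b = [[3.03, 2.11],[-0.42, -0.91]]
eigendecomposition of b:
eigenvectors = [[0.99,-0.50], [-0.11,0.87]]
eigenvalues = [2.79, -0.67]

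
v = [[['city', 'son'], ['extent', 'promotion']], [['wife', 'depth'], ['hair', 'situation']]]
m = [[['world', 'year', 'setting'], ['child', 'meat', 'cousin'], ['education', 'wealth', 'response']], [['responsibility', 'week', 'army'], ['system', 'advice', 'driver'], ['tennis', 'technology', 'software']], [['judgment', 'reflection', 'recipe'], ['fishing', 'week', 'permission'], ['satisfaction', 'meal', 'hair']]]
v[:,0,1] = ['son', 'depth']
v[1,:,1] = ['depth', 'situation']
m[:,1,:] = [['child', 'meat', 'cousin'], ['system', 'advice', 'driver'], ['fishing', 'week', 'permission']]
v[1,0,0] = 'wife'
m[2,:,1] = ['reflection', 'week', 'meal']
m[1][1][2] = 'driver'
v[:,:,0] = [['city', 'extent'], ['wife', 'hair']]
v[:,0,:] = [['city', 'son'], ['wife', 'depth']]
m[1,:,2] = ['army', 'driver', 'software']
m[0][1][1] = 'meat'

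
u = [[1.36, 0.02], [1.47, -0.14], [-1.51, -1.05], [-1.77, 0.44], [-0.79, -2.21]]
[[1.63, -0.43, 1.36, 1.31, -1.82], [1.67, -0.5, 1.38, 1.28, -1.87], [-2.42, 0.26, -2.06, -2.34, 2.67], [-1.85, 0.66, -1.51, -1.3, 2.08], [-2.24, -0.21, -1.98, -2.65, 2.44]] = u @ [[1.19, -0.32, 0.99, 0.95, -1.33],[0.59, 0.21, 0.54, 0.86, -0.63]]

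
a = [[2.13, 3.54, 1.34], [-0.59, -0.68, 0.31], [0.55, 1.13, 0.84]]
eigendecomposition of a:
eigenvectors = [[-0.94, -0.79, -0.88], [0.18, 0.57, 0.46], [-0.30, -0.25, -0.08]]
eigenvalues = [1.88, 0.0, 0.41]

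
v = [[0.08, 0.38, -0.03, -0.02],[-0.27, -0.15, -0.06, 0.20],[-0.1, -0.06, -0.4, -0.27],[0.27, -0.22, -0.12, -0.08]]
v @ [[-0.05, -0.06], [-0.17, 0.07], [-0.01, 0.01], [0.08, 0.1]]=[[-0.07, 0.02], [0.06, 0.03], [-0.0, -0.03], [0.02, -0.04]]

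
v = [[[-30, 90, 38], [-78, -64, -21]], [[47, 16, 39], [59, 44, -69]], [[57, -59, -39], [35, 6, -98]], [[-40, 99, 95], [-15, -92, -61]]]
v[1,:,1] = [16, 44]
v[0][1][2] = -21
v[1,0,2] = 39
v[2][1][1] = 6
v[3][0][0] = -40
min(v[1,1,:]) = -69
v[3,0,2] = 95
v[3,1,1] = -92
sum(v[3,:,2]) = 34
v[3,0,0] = -40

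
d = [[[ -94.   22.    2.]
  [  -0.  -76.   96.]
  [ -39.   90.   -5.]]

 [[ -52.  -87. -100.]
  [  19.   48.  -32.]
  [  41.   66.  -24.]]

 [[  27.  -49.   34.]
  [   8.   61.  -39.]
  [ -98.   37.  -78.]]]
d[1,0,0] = -52.0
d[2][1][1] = 61.0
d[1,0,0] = -52.0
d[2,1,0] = 8.0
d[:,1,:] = [[-0.0, -76.0, 96.0], [19.0, 48.0, -32.0], [8.0, 61.0, -39.0]]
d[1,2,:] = [41.0, 66.0, -24.0]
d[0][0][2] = 2.0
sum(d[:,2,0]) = -96.0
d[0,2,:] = [-39.0, 90.0, -5.0]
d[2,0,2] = 34.0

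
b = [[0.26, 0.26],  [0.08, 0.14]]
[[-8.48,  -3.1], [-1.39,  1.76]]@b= [[-2.45, -2.64], [-0.22, -0.11]]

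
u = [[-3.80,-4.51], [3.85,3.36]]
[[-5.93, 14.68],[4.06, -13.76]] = u @[[-0.35, -2.77], [1.61, -0.92]]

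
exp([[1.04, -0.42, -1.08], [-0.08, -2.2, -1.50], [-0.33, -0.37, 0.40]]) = [[3.23, -0.20, -2.17], [0.18, 0.19, -0.91], [-0.75, -0.16, 2.02]]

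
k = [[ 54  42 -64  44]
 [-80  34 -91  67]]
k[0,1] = 42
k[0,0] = 54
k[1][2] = -91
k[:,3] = [44, 67]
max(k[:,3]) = 67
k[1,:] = [-80, 34, -91, 67]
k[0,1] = 42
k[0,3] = 44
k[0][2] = -64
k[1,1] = 34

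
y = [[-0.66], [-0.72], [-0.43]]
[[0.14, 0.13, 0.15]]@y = [[-0.25]]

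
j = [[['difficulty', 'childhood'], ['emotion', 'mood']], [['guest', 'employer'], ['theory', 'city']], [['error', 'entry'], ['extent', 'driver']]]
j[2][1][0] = 'extent'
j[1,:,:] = [['guest', 'employer'], ['theory', 'city']]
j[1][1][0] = 'theory'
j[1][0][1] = 'employer'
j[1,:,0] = ['guest', 'theory']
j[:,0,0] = ['difficulty', 'guest', 'error']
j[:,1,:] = [['emotion', 'mood'], ['theory', 'city'], ['extent', 'driver']]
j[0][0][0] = 'difficulty'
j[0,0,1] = 'childhood'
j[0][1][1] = 'mood'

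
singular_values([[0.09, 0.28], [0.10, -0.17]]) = [0.33, 0.13]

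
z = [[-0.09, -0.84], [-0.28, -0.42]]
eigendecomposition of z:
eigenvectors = [[0.92,0.78], [-0.38,0.63]]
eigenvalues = [0.26, -0.77]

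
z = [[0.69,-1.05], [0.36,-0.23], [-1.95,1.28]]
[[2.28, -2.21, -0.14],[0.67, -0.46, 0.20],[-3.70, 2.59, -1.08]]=z@[[0.83, 0.09, 1.13], [-1.63, 2.16, 0.88]]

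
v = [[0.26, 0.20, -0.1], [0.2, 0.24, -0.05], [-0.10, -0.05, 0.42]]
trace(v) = 0.92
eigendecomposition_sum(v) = [[0.02, -0.02, 0.00],  [-0.02, 0.02, -0.0],  [0.0, -0.00, 0.00]] + [[0.18,0.15,-0.21], [0.15,0.13,-0.17], [-0.21,-0.17,0.24]] + [[0.06, 0.07, 0.10],[0.07, 0.09, 0.13],[0.1, 0.13, 0.18]]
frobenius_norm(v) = 0.64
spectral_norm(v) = 0.54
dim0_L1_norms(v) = [0.56, 0.49, 0.57]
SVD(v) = [[-0.57, 0.42, -0.7], [-0.49, 0.52, 0.7], [0.66, 0.75, -0.09]] @ diag([0.5440406080285952, 0.32930747918865577, 0.04665191278274873]) @ [[-0.57, -0.49, 0.66], [0.42, 0.52, 0.75], [-0.7, 0.70, -0.09]]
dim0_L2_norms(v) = [0.34, 0.32, 0.43]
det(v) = 0.01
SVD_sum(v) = [[0.18, 0.15, -0.21], [0.15, 0.13, -0.17], [-0.21, -0.17, 0.24]] + [[0.06, 0.07, 0.1], [0.07, 0.09, 0.13], [0.1, 0.13, 0.18]] + [[0.02, -0.02, 0.00],[-0.02, 0.02, -0.0],[0.0, -0.0, 0.0]]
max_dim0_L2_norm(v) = 0.43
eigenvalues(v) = [0.05, 0.54, 0.33]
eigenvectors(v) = [[0.7, -0.57, 0.42], [-0.70, -0.49, 0.52], [0.09, 0.66, 0.75]]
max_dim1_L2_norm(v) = 0.43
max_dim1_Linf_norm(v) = 0.42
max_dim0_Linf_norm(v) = 0.42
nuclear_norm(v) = 0.92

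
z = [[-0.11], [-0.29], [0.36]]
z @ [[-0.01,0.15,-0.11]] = [[0.00, -0.02, 0.01], [0.0, -0.04, 0.03], [-0.00, 0.05, -0.04]]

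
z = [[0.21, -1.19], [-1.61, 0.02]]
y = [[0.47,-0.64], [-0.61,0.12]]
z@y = [[0.82, -0.28], [-0.77, 1.03]]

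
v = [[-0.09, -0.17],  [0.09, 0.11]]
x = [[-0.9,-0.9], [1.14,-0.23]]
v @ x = [[-0.11, 0.12], [0.04, -0.11]]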